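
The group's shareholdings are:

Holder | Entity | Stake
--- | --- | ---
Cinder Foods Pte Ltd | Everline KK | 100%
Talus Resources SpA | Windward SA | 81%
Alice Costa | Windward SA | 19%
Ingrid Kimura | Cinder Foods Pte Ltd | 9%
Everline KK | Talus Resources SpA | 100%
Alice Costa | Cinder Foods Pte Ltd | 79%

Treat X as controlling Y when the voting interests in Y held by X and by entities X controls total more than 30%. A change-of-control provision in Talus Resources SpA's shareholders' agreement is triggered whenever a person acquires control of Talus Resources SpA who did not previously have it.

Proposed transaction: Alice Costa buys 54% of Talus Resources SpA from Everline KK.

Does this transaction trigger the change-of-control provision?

The purchase adds only to Alice's holdings (Everline's stake shrinks), so Alice is the only person who could newly come to control Talus.
Alice holds 79% of Cinder, so Alice controls Cinder.
Cinder holds 100% of Everline, so Alice controls Everline.
Everline holds 100% of Talus, so Alice controls Talus.
So Alice already controls Talus before the transaction.
After the purchase, Alice holds 54% of Talus directly, and Everline's stake falls to 46%.
Alice controlled Talus already, so this is not a new person acquiring control; every other person's position is unchanged or reduced.
No new person acquires control, so the clause is not triggered.

No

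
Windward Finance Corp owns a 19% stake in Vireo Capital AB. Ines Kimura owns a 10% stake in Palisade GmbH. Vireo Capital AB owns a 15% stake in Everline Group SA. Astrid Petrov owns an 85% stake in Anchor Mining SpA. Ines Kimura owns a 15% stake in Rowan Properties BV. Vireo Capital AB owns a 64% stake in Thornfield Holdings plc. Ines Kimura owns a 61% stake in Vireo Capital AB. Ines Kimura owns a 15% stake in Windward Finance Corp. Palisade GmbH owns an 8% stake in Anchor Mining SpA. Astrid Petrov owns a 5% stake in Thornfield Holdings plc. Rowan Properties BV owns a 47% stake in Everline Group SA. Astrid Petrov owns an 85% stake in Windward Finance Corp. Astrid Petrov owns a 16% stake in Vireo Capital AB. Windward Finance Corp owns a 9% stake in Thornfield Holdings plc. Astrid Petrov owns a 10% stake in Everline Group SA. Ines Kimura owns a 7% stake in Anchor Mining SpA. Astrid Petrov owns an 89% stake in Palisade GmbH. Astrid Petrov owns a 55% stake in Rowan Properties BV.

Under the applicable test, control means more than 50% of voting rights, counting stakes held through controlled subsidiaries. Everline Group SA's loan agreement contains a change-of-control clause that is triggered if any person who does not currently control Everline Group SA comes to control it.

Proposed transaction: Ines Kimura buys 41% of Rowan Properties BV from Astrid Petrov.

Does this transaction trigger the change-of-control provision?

The purchase adds only to Ines's holdings (Astrid's stake shrinks), so Ines is the only person who could newly come to control Everline.
Ines holds 61% of Vireo, so Ines controls Vireo.
Vireo holds 64% of Thornfield, so Ines controls Thornfield.
In Everline, Ines's side holds only 15%, not > 50%.
So before the transaction, Ines does not control Everline.
After the purchase, Ines's direct stake in Rowan rises to 15% + 41% = 56%, and Astrid's stake falls to 14%.
Ines holds 56% of Rowan, so Ines controls Rowan.
Rowan and Vireo together hold 47% + 15% = 62% of Everline, so Ines controls Everline.
Ines did not control Everline before and does after, so the clause is triggered.

Yes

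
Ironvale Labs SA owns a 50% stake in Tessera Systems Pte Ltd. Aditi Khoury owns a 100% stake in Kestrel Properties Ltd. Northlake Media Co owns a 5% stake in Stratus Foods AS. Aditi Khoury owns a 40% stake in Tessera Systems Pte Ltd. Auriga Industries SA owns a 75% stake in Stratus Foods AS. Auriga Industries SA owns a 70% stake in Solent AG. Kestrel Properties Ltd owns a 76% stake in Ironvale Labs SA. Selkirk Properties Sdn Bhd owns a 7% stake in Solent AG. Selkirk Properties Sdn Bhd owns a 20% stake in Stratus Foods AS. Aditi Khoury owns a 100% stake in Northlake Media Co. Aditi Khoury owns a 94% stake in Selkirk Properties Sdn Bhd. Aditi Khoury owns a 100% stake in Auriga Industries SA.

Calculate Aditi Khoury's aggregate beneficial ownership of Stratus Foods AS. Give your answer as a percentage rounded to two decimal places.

Aditi reaches Stratus along 3 paths.
Via Selkirk: 94% × 20% = 18.8%.
Via Northlake: 100% × 5% = 5%.
Via Auriga: 100% × 75% = 75%.
Total: 18.8% + 5% + 75% = 98.8%.
Rounded: 98.80%.

98.80%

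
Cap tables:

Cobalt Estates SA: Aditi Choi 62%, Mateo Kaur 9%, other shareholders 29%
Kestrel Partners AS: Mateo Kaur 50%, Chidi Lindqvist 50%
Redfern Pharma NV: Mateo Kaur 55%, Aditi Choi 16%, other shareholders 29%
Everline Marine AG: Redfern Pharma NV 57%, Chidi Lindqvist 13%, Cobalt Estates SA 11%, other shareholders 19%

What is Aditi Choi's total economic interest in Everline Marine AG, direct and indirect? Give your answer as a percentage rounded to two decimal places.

Aditi reaches Everline along 2 paths.
Via Redfern: 16% × 57% = 9.12%.
Via Cobalt: 62% × 11% = 6.82%.
Total: 9.12% + 6.82% = 15.94%.

15.94%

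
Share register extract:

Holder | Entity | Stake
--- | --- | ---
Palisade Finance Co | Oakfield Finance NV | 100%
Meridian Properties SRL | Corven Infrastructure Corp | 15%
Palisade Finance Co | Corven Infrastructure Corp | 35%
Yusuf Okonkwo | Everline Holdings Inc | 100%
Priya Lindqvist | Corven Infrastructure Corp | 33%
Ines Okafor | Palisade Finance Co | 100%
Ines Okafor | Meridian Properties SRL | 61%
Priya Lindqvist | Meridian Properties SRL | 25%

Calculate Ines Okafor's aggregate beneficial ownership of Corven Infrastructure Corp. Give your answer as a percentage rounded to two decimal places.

44.15%

Ines reaches Corven along 2 paths.
Via Palisade: 100% × 35% = 35%.
Via Meridian: 61% × 15% = 9.15%.
Total: 35% + 9.15% = 44.15%.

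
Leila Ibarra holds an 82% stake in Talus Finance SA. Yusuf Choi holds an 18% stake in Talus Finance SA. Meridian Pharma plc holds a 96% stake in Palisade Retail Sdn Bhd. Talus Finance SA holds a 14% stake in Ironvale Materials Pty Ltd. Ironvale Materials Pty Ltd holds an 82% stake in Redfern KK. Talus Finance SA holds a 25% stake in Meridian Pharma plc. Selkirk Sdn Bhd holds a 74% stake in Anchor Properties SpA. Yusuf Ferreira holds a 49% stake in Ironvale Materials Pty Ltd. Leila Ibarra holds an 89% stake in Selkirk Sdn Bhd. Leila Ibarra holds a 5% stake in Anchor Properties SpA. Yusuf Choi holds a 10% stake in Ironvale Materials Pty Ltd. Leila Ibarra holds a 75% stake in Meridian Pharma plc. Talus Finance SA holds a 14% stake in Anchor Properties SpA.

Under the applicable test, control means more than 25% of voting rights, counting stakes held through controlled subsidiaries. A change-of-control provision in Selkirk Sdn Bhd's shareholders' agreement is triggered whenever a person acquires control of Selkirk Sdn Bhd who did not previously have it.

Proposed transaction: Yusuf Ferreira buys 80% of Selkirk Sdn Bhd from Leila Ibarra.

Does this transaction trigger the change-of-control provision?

The purchase adds only to Yusuf Ferreira's holdings (Leila's stake shrinks), so Yusuf Ferreira is the only person who could newly come to control Selkirk.
Yusuf Ferreira holds 49% of Ironvale, so Yusuf Ferreira controls Ironvale.
Ironvale holds 82% of Redfern, so Yusuf Ferreira controls Redfern.
Neither Yusuf Ferreira nor any entity Yusuf Ferreira controls holds any voting interest in Selkirk.
So before the transaction, Yusuf Ferreira does not control Selkirk.
After the purchase, Yusuf Ferreira holds 80% of Selkirk directly, and Leila's stake falls to 9%.
Yusuf Ferreira holds 80% of Selkirk, so Yusuf Ferreira controls Selkirk.
Yusuf Ferreira did not control Selkirk before and does after, so the clause is triggered.

Yes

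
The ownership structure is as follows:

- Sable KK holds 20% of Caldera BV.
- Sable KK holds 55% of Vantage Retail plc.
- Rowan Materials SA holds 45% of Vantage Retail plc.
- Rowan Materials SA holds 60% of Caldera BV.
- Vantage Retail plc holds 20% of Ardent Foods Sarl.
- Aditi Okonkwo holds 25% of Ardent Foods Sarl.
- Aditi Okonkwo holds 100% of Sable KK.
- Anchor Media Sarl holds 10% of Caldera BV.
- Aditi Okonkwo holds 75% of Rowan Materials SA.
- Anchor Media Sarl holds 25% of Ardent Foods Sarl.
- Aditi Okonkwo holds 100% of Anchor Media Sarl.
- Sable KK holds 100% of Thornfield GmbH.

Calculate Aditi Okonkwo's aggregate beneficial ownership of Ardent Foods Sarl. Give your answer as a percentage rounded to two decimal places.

Aditi reaches Ardent along 4 paths.
Direct stake: 25% = 25%.
Via Anchor: 100% × 25% = 25%.
Via Sable → Vantage: 100% × 55% × 20% = 11%.
Via Rowan → Vantage: 75% × 45% × 20% = 6.75%.
Total: 25% + 25% + 11% + 6.75% = 67.75%.

67.75%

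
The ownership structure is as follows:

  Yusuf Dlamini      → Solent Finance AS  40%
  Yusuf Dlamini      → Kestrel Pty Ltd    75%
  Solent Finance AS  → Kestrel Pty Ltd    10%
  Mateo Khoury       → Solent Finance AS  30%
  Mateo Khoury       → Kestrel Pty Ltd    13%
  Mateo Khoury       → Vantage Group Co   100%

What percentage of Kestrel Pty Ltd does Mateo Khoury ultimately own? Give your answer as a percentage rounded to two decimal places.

16.00%

Mateo reaches Kestrel along 2 paths.
Via Solent: 30% × 10% = 3%.
Direct stake: 13% = 13%.
Total: 3% + 13% = 16%.
Rounded: 16.00%.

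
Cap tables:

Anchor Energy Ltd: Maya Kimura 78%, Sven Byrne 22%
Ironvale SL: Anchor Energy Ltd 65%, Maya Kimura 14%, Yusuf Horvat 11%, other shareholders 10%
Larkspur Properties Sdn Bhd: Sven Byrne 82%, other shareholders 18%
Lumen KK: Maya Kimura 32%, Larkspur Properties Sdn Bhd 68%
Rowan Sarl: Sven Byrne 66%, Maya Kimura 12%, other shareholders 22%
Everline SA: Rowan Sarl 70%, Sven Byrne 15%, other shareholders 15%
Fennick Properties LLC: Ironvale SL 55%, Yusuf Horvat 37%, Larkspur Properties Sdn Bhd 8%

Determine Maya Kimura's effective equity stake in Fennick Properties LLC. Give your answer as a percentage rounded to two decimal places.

Maya reaches Fennick along 2 paths.
Via Anchor → Ironvale: 78% × 65% × 55% = 27.885%.
Via Ironvale: 14% × 55% = 7.7%.
Total: 27.885% + 7.7% = 35.585%.
Rounded: 35.59%.

35.59%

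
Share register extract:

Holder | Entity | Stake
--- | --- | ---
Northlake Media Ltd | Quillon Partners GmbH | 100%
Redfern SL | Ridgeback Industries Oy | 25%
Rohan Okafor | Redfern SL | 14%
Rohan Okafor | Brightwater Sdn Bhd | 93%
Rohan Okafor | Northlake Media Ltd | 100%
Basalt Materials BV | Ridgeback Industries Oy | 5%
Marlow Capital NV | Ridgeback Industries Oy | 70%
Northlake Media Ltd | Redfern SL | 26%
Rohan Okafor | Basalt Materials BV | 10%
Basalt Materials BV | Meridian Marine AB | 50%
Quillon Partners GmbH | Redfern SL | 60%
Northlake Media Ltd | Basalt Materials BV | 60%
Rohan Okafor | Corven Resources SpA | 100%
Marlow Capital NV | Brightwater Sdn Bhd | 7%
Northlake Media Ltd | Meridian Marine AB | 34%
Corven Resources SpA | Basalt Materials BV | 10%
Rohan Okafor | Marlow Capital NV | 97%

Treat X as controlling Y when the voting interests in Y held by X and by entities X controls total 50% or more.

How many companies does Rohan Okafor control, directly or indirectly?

9

Rohan holds 100% of Corven, so Rohan controls Corven.
Rohan holds 100% of Northlake, so Rohan controls Northlake.
Northlake holds 100% of Quillon, so Rohan controls Quillon.
Rohan and Northlake and Corven together hold 10% + 60% + 10% = 80% of Basalt, so Rohan controls Basalt.
Rohan holds 97% of Marlow, so Rohan controls Marlow.
Northlake and Quillon and Rohan together hold 26% + 60% + 14% = 100% of Redfern, so Rohan controls Redfern.
Marlow and Redfern and Basalt together hold 70% + 25% + 5% = 100% of Ridgeback, so Rohan controls Ridgeback.
Northlake and Basalt together hold 34% + 50% = 84% of Meridian, so Rohan controls Meridian.
Rohan and Marlow together hold 93% + 7% = 100% of Brightwater, so Rohan controls Brightwater.
Rohan controls 9 companies.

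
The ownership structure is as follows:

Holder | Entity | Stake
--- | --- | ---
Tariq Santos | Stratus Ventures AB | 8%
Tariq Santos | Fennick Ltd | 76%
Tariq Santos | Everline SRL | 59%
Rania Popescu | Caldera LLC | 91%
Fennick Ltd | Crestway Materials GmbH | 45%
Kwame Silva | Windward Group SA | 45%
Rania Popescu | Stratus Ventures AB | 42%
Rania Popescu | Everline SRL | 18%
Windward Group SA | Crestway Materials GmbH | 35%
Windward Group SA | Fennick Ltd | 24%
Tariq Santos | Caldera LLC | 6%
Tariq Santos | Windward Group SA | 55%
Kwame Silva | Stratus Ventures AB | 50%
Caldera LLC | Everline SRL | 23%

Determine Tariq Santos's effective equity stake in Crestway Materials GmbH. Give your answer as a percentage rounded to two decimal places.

Tariq reaches Crestway along 3 paths.
Via Fennick: 76% × 45% = 34.2%.
Via Windward → Fennick: 55% × 24% × 45% = 5.94%.
Via Windward: 55% × 35% = 19.25%.
Total: 34.2% + 5.94% + 19.25% = 59.39%.

59.39%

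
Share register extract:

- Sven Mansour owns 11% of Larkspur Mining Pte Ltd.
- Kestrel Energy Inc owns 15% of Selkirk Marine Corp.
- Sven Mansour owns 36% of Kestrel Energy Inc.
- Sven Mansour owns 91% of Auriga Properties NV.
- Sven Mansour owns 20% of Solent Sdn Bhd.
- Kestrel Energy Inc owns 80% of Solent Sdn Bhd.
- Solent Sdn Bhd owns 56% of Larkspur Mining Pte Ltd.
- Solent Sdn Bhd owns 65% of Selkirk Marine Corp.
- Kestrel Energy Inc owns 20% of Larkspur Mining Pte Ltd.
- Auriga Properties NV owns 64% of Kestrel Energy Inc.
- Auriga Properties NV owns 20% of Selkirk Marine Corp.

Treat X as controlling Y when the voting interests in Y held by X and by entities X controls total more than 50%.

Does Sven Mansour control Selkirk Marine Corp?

Yes

Sven holds 91% of Auriga, so Sven controls Auriga.
Sven and Auriga together hold 36% + 64% = 100% of Kestrel, so Sven controls Kestrel.
Kestrel and Sven together hold 80% + 20% = 100% of Solent, so Sven controls Solent.
Solent and Kestrel and Auriga together hold 65% + 15% + 20% = 100% of Selkirk, so Sven controls Selkirk.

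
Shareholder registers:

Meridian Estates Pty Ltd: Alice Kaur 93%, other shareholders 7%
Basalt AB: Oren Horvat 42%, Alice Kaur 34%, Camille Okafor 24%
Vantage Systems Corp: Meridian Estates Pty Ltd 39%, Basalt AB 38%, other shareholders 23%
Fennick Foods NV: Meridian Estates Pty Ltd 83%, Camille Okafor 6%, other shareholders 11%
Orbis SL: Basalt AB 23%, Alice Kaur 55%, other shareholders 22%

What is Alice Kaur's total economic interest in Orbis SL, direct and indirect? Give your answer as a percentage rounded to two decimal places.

62.82%

Alice reaches Orbis along 2 paths.
Via Basalt: 34% × 23% = 7.82%.
Direct stake: 55% = 55%.
Total: 7.82% + 55% = 62.82%.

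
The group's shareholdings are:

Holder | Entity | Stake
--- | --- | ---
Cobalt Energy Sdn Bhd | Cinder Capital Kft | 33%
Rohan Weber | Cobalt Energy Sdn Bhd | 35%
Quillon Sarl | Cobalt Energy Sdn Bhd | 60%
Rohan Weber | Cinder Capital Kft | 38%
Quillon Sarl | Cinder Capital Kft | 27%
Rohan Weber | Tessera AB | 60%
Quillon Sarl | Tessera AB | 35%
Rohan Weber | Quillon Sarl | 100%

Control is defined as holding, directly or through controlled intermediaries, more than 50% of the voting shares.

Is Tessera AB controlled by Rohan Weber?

Rohan holds 100% of Quillon, so Rohan controls Quillon.
Rohan and Quillon together hold 60% + 35% = 95% of Tessera, so Rohan controls Tessera.

Yes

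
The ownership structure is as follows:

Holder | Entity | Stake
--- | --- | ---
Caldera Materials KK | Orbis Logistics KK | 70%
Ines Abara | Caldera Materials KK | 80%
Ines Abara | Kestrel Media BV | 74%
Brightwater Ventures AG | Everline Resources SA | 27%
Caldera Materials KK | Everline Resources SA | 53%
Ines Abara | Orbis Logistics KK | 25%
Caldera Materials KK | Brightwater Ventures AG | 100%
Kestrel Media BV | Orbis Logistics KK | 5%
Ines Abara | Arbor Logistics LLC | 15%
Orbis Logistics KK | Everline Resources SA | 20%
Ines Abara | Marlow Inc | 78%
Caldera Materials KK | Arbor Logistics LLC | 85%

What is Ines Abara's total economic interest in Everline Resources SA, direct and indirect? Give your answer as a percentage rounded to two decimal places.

80.94%

Ines reaches Everline along 5 paths.
Via Caldera → Brightwater: 80% × 100% × 27% = 21.6%.
Via Caldera: 80% × 53% = 42.4%.
Via Caldera → Orbis: 80% × 70% × 20% = 11.2%.
Via Orbis: 25% × 20% = 5%.
Via Kestrel → Orbis: 74% × 5% × 20% = 0.74%.
Total: 21.6% + 42.4% + 11.2% + 5% + 0.74% = 80.94%.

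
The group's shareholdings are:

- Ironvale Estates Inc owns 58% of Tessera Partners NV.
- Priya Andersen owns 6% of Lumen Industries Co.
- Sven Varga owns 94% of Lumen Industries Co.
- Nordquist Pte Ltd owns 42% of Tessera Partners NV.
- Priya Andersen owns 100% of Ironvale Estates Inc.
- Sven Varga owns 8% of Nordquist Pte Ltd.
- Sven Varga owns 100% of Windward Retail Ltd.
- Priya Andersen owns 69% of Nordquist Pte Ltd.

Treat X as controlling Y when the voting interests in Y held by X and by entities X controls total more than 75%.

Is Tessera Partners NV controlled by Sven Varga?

Sven holds 100% of Windward, so Sven controls Windward.
Sven holds 94% of Lumen, so Sven controls Lumen.
Neither Sven nor any entity Sven controls holds any voting interest in Tessera.
So Sven does not control Tessera.

No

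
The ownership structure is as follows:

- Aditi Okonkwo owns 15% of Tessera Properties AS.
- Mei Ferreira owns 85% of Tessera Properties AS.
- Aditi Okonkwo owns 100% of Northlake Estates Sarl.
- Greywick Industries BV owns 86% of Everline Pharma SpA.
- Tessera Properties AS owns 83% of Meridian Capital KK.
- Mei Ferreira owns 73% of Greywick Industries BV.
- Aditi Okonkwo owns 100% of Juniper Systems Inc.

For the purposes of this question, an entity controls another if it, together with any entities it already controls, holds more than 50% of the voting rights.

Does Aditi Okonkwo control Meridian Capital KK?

Aditi holds 100% of Northlake, so Aditi controls Northlake.
Aditi holds 100% of Juniper, so Aditi controls Juniper.
Neither Aditi nor any entity Aditi controls holds any voting interest in Meridian.
So Aditi does not control Meridian.

No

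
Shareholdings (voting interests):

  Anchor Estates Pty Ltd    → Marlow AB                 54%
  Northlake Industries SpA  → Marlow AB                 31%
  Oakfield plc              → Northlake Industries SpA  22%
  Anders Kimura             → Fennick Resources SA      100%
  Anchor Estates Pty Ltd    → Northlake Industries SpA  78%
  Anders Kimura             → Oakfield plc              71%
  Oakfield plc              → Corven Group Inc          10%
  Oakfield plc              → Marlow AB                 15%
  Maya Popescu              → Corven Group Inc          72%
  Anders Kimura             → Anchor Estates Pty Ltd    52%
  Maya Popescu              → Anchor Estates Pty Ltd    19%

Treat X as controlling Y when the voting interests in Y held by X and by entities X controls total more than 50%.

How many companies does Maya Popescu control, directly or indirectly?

1

Maya holds 72% of Corven, so Maya controls Corven.
No other company's threshold is met.
Maya controls 1 company.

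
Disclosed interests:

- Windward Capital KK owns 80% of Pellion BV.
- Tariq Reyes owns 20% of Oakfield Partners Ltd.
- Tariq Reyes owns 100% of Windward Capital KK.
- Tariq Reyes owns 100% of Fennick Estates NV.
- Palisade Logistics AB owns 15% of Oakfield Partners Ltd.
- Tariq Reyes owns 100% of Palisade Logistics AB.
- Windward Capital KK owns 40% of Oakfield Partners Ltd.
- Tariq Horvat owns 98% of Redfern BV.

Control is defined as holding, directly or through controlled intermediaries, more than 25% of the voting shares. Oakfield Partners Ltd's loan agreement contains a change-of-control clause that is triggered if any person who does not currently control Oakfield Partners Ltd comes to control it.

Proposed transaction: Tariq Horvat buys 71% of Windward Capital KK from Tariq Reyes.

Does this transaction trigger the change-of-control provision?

The purchase adds only to Tariq Horvat's holdings (Tariq Reyes's stake shrinks), so Tariq Horvat is the only person who could newly come to control Oakfield.
Tariq Horvat holds 98% of Redfern, so Tariq Horvat controls Redfern.
Neither Tariq Horvat nor any entity Tariq Horvat controls holds any voting interest in Oakfield.
So before the transaction, Tariq Horvat does not control Oakfield.
After the purchase, Tariq Horvat holds 71% of Windward directly, and Tariq Reyes's stake falls to 29%.
Tariq Horvat holds 71% of Windward, so Tariq Horvat controls Windward.
Windward holds 40% of Oakfield, so Tariq Horvat controls Oakfield.
Tariq Horvat did not control Oakfield before and does after, so the clause is triggered.

Yes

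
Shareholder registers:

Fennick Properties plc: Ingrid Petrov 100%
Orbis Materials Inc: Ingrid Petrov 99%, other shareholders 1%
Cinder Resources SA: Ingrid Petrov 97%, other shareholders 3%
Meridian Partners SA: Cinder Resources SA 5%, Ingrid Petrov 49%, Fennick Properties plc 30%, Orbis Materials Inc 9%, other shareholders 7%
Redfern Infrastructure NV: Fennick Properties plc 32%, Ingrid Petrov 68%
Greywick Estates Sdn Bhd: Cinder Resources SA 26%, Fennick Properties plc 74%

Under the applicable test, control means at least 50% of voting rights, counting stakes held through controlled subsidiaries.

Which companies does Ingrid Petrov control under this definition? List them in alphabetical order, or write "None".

Ingrid holds 100% of Fennick, so Ingrid controls Fennick.
Ingrid holds 99% of Orbis, so Ingrid controls Orbis.
Ingrid holds 97% of Cinder, so Ingrid controls Cinder.
Cinder and Ingrid and Fennick and Orbis together hold 5% + 49% + 30% + 9% = 93% of Meridian, so Ingrid controls Meridian.
Fennick and Ingrid together hold 32% + 68% = 100% of Redfern, so Ingrid controls Redfern.
Cinder and Fennick together hold 26% + 74% = 100% of Greywick, so Ingrid controls Greywick.

Cinder Resources SA, Fennick Properties plc, Greywick Estates Sdn Bhd, Meridian Partners SA, Orbis Materials Inc, Redfern Infrastructure NV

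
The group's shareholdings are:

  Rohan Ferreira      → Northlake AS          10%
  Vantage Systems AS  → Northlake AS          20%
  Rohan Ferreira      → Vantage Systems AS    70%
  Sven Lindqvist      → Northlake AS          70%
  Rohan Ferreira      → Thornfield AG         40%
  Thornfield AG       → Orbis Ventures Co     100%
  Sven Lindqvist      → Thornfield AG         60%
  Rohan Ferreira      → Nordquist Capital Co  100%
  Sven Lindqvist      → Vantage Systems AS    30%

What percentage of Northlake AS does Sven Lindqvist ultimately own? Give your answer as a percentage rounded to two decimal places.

Sven reaches Northlake along 2 paths.
Direct stake: 70% = 70%.
Via Vantage: 30% × 20% = 6%.
Total: 70% + 6% = 76%.
Rounded: 76.00%.

76.00%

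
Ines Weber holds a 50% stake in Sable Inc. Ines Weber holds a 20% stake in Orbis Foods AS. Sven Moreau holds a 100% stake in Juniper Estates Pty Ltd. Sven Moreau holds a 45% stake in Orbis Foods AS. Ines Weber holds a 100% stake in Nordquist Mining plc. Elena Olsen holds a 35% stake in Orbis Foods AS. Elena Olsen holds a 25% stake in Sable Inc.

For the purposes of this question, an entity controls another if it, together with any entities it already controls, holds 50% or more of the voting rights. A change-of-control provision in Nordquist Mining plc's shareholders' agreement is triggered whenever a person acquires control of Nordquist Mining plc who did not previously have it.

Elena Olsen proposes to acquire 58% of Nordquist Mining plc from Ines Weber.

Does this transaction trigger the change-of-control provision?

Yes

The purchase adds only to Elena's holdings (Ines's stake shrinks), so Elena is the only person who could newly come to control Nordquist.
Elena's largest direct stake is 35% in Orbis, which does not meet the threshold, so Elena controls no company.
Neither Elena nor any entity Elena controls holds any voting interest in Nordquist.
So before the transaction, Elena does not control Nordquist.
After the purchase, Elena holds 58% of Nordquist directly, and Ines's stake falls to 42%.
Elena holds 58% of Nordquist, so Elena controls Nordquist.
Elena did not control Nordquist before and does after, so the clause is triggered.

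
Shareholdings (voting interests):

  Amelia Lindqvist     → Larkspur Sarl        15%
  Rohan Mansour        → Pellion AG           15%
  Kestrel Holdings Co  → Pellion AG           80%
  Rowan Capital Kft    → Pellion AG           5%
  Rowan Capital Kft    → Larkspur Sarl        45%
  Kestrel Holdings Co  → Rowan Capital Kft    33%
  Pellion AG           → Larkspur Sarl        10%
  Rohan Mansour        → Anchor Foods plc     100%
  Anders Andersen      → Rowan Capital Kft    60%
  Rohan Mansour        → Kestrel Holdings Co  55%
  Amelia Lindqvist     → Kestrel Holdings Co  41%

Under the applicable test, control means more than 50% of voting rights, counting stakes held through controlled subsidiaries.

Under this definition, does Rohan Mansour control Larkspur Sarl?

No

Rohan holds 55% of Kestrel, so Rohan controls Kestrel.
Rohan and Kestrel together hold 15% + 80% = 95% of Pellion, so Rohan controls Pellion.
Rohan holds 100% of Anchor, so Rohan controls Anchor.
In Larkspur, Rohan's side holds only 10%, not > 50%.
So Rohan does not control Larkspur.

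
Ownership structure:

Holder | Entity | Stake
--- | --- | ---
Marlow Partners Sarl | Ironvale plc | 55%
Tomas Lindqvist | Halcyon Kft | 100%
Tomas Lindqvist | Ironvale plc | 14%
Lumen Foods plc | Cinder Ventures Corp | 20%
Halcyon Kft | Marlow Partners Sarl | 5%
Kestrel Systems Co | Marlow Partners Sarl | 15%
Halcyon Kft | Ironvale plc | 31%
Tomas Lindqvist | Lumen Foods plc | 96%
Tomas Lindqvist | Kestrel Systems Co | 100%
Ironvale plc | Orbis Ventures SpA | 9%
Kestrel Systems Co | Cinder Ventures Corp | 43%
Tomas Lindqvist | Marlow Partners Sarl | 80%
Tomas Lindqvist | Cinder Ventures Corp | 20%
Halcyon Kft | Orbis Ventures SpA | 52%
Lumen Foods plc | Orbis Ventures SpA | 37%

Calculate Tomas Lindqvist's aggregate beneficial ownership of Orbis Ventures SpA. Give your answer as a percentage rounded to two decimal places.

96.52%

Tomas reaches Orbis along 7 paths.
Via Halcyon: 100% × 52% = 52%.
Via Lumen: 96% × 37% = 35.52%.
Via Ironvale: 14% × 9% = 1.26%.
Via Halcyon → Ironvale: 100% × 31% × 9% = 2.79%.
Via Halcyon → Marlow → Ironvale: 100% × 5% × 55% × 9% = 0.2475%.
Via Kestrel → Marlow → Ironvale: 100% × 15% × 55% × 9% = 0.7425%.
Via Marlow → Ironvale: 80% × 55% × 9% = 3.96%.
Total: 52% + 35.52% + 1.26% + 2.79% + 0.2475% + 0.7425% + 3.96% = 96.52%.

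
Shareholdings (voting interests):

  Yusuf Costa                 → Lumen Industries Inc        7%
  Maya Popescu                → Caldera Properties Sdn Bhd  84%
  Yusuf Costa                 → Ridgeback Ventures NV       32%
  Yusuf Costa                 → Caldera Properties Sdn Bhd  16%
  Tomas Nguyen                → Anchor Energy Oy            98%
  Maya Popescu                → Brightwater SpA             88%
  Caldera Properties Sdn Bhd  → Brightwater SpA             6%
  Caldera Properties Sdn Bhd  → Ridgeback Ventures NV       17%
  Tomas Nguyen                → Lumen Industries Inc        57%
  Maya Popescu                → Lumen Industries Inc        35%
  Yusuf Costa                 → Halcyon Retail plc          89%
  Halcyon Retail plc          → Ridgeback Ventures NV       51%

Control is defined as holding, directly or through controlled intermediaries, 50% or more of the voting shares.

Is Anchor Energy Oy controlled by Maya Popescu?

Maya holds 84% of Caldera, so Maya controls Caldera.
Maya and Caldera together hold 88% + 6% = 94% of Brightwater, so Maya controls Brightwater.
Neither Maya nor any entity Maya controls holds any voting interest in Anchor.
So Maya does not control Anchor.

No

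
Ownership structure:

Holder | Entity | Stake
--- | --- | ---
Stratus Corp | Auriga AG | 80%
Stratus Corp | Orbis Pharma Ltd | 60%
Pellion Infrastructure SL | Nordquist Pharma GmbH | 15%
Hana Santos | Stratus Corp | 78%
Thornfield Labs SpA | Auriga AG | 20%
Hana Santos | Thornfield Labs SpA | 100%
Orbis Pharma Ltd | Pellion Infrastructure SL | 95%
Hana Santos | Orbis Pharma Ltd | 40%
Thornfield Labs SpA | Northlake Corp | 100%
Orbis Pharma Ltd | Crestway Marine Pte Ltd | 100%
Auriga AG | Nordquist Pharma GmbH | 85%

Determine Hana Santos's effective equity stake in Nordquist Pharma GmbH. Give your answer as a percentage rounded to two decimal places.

Hana reaches Nordquist along 4 paths.
Via Orbis → Pellion: 40% × 95% × 15% = 5.7%.
Via Stratus → Orbis → Pellion: 78% × 60% × 95% × 15% = 6.669%.
Via Stratus → Auriga: 78% × 80% × 85% = 53.04%.
Via Thornfield → Auriga: 100% × 20% × 85% = 17%.
Total: 5.7% + 6.669% + 53.04% + 17% = 82.409%.
Rounded: 82.41%.

82.41%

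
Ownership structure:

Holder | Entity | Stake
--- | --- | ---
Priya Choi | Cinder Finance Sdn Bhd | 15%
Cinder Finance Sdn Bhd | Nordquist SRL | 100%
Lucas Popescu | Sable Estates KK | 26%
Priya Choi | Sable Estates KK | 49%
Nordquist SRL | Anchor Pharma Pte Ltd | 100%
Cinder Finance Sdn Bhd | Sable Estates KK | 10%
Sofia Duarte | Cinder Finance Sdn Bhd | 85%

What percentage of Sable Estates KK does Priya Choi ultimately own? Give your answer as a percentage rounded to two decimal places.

Priya reaches Sable along 2 paths.
Via Cinder: 15% × 10% = 1.5%.
Direct stake: 49% = 49%.
Total: 1.5% + 49% = 50.5%.
Rounded: 50.50%.

50.50%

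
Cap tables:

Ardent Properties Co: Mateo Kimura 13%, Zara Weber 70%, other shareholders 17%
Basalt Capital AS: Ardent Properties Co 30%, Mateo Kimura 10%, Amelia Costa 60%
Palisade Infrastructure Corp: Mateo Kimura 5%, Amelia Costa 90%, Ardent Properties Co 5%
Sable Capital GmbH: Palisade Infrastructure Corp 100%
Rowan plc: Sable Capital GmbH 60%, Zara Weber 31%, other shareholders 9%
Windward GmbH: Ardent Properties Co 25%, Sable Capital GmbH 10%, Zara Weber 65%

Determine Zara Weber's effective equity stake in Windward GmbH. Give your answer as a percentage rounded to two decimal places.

82.85%

Zara reaches Windward along 3 paths.
Via Ardent: 70% × 25% = 17.5%.
Via Ardent → Palisade → Sable: 70% × 5% × 100% × 10% = 0.35%.
Direct stake: 65% = 65%.
Total: 17.5% + 0.35% + 65% = 82.85%.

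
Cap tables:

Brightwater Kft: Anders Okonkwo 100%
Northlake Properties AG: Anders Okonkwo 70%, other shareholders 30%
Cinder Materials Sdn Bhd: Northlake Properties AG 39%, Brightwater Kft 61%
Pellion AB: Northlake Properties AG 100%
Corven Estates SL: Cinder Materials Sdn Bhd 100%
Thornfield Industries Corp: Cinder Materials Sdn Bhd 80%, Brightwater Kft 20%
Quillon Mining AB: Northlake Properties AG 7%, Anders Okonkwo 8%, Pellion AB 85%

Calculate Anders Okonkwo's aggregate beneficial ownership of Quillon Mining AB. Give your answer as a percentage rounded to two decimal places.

Anders reaches Quillon along 3 paths.
Via Northlake: 70% × 7% = 4.9%.
Direct stake: 8% = 8%.
Via Northlake → Pellion: 70% × 100% × 85% = 59.5%.
Total: 4.9% + 8% + 59.5% = 72.4%.
Rounded: 72.40%.

72.40%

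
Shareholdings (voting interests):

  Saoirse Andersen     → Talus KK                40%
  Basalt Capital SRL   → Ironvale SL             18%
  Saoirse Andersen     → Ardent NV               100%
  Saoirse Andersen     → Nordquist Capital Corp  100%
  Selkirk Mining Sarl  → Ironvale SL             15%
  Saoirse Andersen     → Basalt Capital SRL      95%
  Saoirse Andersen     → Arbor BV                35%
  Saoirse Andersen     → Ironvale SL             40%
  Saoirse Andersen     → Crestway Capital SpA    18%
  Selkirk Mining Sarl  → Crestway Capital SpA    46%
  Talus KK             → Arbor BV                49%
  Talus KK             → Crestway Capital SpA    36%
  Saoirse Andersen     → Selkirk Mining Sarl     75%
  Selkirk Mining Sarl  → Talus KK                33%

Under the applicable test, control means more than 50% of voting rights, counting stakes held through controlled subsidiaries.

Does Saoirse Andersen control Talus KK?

Saoirse holds 75% of Selkirk, so Saoirse controls Selkirk.
Selkirk and Saoirse together hold 33% + 40% = 73% of Talus, so Saoirse controls Talus.

Yes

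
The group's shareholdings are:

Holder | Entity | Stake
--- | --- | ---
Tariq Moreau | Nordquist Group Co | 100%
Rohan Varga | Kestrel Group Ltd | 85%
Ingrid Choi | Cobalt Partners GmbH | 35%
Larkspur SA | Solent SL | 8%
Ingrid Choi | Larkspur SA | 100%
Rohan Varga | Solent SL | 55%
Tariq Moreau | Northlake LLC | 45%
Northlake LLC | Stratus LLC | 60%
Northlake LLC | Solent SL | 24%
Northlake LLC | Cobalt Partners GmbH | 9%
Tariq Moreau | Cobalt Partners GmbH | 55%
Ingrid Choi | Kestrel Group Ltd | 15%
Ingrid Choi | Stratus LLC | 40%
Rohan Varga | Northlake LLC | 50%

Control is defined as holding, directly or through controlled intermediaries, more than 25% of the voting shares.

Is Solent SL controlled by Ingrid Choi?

Ingrid holds 100% of Larkspur, so Ingrid controls Larkspur.
Ingrid holds 35% of Cobalt, so Ingrid controls Cobalt.
Ingrid holds 40% of Stratus, so Ingrid controls Stratus.
In Solent, Ingrid's side holds only 8%, not > 25%.
So Ingrid does not control Solent.

No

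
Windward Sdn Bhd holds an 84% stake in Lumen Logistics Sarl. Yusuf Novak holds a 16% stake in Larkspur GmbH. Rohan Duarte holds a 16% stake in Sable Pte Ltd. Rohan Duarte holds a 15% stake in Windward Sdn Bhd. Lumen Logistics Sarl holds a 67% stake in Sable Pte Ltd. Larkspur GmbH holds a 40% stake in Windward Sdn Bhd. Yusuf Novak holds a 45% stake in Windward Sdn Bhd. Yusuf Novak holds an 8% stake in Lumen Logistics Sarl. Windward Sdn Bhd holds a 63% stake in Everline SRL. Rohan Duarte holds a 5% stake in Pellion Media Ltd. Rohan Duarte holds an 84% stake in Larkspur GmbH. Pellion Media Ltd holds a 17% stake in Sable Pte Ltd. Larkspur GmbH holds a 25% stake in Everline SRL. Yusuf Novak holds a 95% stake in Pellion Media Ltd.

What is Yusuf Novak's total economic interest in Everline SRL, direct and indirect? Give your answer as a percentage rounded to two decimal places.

Yusuf reaches Everline along 3 paths.
Via Larkspur: 16% × 25% = 4%.
Via Windward: 45% × 63% = 28.35%.
Via Larkspur → Windward: 16% × 40% × 63% = 4.032%.
Total: 4% + 28.35% + 4.032% = 36.382%.
Rounded: 36.38%.

36.38%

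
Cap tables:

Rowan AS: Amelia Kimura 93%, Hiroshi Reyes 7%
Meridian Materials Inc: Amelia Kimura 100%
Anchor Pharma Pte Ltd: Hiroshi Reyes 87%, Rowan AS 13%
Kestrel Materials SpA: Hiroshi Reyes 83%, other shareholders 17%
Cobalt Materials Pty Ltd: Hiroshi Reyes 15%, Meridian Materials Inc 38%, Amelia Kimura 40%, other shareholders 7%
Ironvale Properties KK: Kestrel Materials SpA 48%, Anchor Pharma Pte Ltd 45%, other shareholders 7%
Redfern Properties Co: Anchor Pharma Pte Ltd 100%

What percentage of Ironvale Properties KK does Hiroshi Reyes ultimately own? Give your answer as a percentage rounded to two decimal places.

Hiroshi reaches Ironvale along 3 paths.
Via Kestrel: 83% × 48% = 39.84%.
Via Anchor: 87% × 45% = 39.15%.
Via Rowan → Anchor: 7% × 13% × 45% = 0.4095%.
Total: 39.84% + 39.15% + 0.4095% = 79.3995%.
Rounded: 79.40%.

79.40%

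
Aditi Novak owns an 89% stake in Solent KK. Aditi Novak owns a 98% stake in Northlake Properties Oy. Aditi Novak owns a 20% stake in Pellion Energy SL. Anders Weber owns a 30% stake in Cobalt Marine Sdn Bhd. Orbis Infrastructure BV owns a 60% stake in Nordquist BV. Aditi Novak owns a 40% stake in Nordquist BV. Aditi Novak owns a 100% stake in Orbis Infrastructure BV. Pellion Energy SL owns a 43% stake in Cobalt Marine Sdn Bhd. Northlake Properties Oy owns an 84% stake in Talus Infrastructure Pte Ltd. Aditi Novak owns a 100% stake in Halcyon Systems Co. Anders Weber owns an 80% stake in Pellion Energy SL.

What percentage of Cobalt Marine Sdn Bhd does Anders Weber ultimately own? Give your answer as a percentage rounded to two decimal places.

64.40%

Anders reaches Cobalt along 2 paths.
Direct stake: 30% = 30%.
Via Pellion: 80% × 43% = 34.4%.
Total: 30% + 34.4% = 64.4%.
Rounded: 64.40%.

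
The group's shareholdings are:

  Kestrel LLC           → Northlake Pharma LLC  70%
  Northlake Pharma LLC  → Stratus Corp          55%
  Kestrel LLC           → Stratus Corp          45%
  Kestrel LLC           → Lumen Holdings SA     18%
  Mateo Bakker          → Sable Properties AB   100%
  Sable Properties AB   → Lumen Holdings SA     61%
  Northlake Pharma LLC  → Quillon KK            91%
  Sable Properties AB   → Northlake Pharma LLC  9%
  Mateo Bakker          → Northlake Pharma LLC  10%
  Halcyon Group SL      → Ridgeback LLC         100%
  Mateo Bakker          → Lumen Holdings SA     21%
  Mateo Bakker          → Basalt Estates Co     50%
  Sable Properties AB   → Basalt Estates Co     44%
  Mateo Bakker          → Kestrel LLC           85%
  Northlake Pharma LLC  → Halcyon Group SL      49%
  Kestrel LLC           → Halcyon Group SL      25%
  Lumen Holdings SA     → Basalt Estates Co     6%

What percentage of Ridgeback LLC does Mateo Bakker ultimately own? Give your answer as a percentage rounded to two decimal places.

59.72%

Mateo reaches Ridgeback along 4 paths.
Via Kestrel → Halcyon: 85% × 25% × 100% = 21.25%.
Via Kestrel → Northlake → Halcyon: 85% × 70% × 49% × 100% = 29.155%.
Via Sable → Northlake → Halcyon: 100% × 9% × 49% × 100% = 4.41%.
Via Northlake → Halcyon: 10% × 49% × 100% = 4.9%.
Total: 21.25% + 29.155% + 4.41% + 4.9% = 59.715%.
Rounded: 59.72%.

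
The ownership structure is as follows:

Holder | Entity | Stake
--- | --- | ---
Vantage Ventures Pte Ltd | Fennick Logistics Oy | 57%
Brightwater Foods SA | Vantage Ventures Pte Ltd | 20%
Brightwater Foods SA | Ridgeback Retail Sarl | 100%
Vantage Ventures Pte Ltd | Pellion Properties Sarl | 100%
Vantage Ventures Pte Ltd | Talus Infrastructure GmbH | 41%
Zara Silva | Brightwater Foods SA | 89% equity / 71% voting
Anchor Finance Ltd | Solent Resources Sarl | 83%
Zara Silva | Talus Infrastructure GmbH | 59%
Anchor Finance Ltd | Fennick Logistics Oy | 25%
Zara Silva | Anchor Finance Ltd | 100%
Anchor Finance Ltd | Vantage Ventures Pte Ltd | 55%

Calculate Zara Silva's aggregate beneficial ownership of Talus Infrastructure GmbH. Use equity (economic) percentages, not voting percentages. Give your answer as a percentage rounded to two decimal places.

88.85%

Zara reaches Talus along 3 paths.
Via Brightwater → Vantage: 89% × 20% × 41% = 7.298%.
Via Anchor → Vantage: 100% × 55% × 41% = 22.55%.
Direct stake: 59% = 59%.
Total: 7.298% + 22.55% + 59% = 88.848%.
Rounded: 88.85%.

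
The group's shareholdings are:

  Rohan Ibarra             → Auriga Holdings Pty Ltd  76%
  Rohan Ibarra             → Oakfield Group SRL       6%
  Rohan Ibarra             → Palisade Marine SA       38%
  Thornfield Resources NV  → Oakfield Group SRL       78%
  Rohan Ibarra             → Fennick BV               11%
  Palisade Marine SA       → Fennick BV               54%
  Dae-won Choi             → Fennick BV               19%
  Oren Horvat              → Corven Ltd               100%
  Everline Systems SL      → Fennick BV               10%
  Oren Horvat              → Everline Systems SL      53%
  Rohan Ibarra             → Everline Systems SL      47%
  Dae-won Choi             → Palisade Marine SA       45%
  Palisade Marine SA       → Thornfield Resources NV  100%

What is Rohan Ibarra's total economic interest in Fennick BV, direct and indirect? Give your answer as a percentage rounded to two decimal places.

Rohan reaches Fennick along 3 paths.
Via Palisade: 38% × 54% = 20.52%.
Via Everline: 47% × 10% = 4.7%.
Direct stake: 11% = 11%.
Total: 20.52% + 4.7% + 11% = 36.22%.

36.22%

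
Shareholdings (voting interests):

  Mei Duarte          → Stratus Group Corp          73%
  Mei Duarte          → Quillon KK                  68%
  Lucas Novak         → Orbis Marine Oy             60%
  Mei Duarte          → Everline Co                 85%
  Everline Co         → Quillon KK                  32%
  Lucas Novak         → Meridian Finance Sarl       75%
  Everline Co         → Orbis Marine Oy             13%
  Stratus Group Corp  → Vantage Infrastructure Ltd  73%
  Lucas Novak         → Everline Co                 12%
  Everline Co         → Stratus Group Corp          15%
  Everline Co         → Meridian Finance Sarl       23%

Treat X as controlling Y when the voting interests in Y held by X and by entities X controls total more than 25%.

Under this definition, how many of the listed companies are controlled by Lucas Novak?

Lucas holds 60% of Orbis, so Lucas controls Orbis.
Lucas holds 75% of Meridian, so Lucas controls Meridian.
No other company's threshold is met.
Lucas controls 2 companies.

2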